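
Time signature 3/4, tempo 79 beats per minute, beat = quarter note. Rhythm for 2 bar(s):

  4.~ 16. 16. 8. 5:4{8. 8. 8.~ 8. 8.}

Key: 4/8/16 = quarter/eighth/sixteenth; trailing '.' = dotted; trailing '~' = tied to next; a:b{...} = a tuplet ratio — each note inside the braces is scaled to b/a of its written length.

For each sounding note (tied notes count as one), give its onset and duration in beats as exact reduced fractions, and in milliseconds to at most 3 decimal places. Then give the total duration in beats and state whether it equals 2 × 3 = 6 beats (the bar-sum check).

1) 0.0ms=0b +1424.051ms=15/8b
2) 1424.051ms=15/8b +284.81ms=3/8b
3) 1708.861ms=9/4b +569.62ms=3/4b
4) 2278.481ms=3b +455.696ms=3/5b
5) 2734.177ms=18/5b +455.696ms=3/5b
6) 3189.873ms=21/5b +911.392ms=6/5b
7) 4101.266ms=27/5b +455.696ms=3/5b
Σ=6b of 6 (79bpm 3/4) — PASS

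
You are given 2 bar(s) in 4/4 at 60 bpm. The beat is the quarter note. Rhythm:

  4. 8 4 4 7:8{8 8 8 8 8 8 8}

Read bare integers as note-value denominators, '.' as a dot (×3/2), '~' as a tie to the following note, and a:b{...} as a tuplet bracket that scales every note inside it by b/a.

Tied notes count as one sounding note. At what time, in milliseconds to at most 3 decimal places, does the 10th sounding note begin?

1. 0.0ms @ 0 + 1500.0ms (3/2)
2. 1500.0ms @ 3/2 + 500.0ms (1/2)
3. 2000.0ms @ 2 + 1000.0ms (1)
4. 3000.0ms @ 3 + 1000.0ms (1)
5. 4000.0ms @ 4 + 571.429ms (4/7)
6. 4571.429ms @ 32/7 + 571.429ms (4/7)
7. 5142.857ms @ 36/7 + 571.429ms (4/7)
8. 5714.286ms @ 40/7 + 571.429ms (4/7)
9. 6285.714ms @ 44/7 + 571.429ms (4/7)
10. 6857.143ms @ 48/7 + 571.429ms (4/7)
11. 7428.571ms @ 52/7 + 571.429ms (4/7)

note 10 onset = 48/7b = 6857.143ms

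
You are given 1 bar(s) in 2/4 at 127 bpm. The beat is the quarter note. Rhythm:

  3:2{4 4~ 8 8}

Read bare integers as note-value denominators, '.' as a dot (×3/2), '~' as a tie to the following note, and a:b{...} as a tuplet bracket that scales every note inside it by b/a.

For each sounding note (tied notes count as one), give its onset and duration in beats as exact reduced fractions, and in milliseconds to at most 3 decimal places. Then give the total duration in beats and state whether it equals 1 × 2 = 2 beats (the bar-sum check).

1) 0.0ms=0b +314.961ms=2/3b
2) 314.961ms=2/3b +472.441ms=1b
3) 787.402ms=5/3b +157.48ms=1/3b
Σ=2b of 2 (127bpm 2/4) — PASS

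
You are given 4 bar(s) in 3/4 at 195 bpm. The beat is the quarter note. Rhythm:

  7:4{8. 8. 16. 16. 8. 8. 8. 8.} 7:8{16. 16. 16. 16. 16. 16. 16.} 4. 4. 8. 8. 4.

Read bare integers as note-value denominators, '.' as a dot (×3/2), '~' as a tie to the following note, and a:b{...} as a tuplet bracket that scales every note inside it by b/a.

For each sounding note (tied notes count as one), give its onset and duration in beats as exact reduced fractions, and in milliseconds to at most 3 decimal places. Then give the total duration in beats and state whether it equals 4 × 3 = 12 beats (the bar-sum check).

1) 0.0ms=0b +131.868ms=3/7b
2) 131.868ms=3/7b +131.868ms=3/7b
3) 263.736ms=6/7b +65.934ms=3/14b
4) 329.67ms=15/14b +65.934ms=3/14b
5) 395.604ms=9/7b +131.868ms=3/7b
6) 527.473ms=12/7b +131.868ms=3/7b
7) 659.341ms=15/7b +131.868ms=3/7b
8) 791.209ms=18/7b +131.868ms=3/7b
9) 923.077ms=3b +131.868ms=3/7b
10) 1054.945ms=24/7b +131.868ms=3/7b
11) 1186.813ms=27/7b +131.868ms=3/7b
12) 1318.681ms=30/7b +131.868ms=3/7b
13) 1450.549ms=33/7b +131.868ms=3/7b
14) 1582.418ms=36/7b +131.868ms=3/7b
15) 1714.286ms=39/7b +131.868ms=3/7b
16) 1846.154ms=6b +461.538ms=3/2b
17) 2307.692ms=15/2b +461.538ms=3/2b
18) 2769.231ms=9b +230.769ms=3/4b
19) 3000.0ms=39/4b +230.769ms=3/4b
20) 3230.769ms=21/2b +461.538ms=3/2b
Σ=12b of 12 (195bpm 3/4) — PASS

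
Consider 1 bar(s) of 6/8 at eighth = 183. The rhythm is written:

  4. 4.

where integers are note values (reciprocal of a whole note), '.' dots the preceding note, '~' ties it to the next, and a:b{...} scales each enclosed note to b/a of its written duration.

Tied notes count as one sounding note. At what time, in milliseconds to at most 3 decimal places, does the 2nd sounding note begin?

note 2 onset = 3b = 983.607ms

1. 0.0ms @ 0 + 983.607ms (3)
2. 983.607ms @ 3 + 983.607ms (3)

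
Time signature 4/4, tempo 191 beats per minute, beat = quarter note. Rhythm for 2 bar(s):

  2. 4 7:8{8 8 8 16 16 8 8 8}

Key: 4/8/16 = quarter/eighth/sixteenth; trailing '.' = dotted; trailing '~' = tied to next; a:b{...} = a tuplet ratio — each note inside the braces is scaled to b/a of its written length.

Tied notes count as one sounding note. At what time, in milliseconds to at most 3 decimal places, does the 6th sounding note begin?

note 6 onset = 40/7b = 1795.064ms

1. 0.0ms @ 0 + 942.408ms (3)
2. 942.408ms @ 3 + 314.136ms (1)
3. 1256.545ms @ 4 + 179.506ms (4/7)
4. 1436.051ms @ 32/7 + 179.506ms (4/7)
5. 1615.557ms @ 36/7 + 179.506ms (4/7)
6. 1795.064ms @ 40/7 + 89.753ms (2/7)
7. 1884.817ms @ 6 + 89.753ms (2/7)
8. 1974.57ms @ 44/7 + 179.506ms (4/7)
9. 2154.076ms @ 48/7 + 179.506ms (4/7)
10. 2333.583ms @ 52/7 + 179.506ms (4/7)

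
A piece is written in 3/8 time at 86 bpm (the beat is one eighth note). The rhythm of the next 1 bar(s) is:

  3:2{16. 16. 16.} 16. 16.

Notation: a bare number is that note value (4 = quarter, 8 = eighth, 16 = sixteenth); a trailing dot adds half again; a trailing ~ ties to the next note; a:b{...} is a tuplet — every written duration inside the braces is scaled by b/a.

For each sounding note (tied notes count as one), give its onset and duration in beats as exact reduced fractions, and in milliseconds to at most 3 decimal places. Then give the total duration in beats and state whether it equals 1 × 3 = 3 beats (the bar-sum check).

1) 0.0ms=0b +348.837ms=1/2b
2) 348.837ms=1/2b +348.837ms=1/2b
3) 697.674ms=1b +348.837ms=1/2b
4) 1046.512ms=3/2b +523.256ms=3/4b
5) 1569.767ms=9/4b +523.256ms=3/4b
Σ=3b of 3 (86bpm 3/8) — PASS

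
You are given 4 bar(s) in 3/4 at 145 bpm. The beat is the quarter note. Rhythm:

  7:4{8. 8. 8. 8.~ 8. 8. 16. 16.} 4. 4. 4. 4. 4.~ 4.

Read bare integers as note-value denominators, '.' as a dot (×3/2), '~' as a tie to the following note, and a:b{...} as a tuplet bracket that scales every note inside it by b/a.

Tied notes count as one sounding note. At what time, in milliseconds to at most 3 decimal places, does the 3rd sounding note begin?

note 3 onset = 6/7b = 354.68ms

1. 0.0ms @ 0 + 177.34ms (3/7)
2. 177.34ms @ 3/7 + 177.34ms (3/7)
3. 354.68ms @ 6/7 + 177.34ms (3/7)
4. 532.02ms @ 9/7 + 354.68ms (6/7)
5. 886.7ms @ 15/7 + 177.34ms (3/7)
6. 1064.039ms @ 18/7 + 88.67ms (3/14)
7. 1152.709ms @ 39/14 + 88.67ms (3/14)
8. 1241.379ms @ 3 + 620.69ms (3/2)
9. 1862.069ms @ 9/2 + 620.69ms (3/2)
10. 2482.759ms @ 6 + 620.69ms (3/2)
11. 3103.448ms @ 15/2 + 620.69ms (3/2)
12. 3724.138ms @ 9 + 1241.379ms (3)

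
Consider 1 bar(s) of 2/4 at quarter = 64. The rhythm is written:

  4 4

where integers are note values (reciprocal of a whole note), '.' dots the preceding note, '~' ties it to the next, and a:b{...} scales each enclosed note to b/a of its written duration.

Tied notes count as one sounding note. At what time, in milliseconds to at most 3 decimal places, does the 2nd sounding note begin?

note 2 onset = 1b = 937.5ms

1. 0.0ms @ 0 + 937.5ms (1)
2. 937.5ms @ 1 + 937.5ms (1)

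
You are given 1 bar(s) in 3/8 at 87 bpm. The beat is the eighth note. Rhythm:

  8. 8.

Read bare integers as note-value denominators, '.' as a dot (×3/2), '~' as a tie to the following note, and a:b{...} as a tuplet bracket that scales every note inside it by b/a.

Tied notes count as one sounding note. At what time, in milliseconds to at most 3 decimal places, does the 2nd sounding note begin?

1. 0.0ms @ 0 + 1034.483ms (3/2)
2. 1034.483ms @ 3/2 + 1034.483ms (3/2)

note 2 onset = 3/2b = 1034.483ms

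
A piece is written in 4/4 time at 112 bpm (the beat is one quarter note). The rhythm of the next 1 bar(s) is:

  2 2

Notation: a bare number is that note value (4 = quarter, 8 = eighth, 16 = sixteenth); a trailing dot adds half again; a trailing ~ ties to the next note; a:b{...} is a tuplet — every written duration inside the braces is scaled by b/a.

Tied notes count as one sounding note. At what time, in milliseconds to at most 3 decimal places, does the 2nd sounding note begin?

1. 0.0ms @ 0 + 1071.429ms (2)
2. 1071.429ms @ 2 + 1071.429ms (2)

note 2 onset = 2b = 1071.429ms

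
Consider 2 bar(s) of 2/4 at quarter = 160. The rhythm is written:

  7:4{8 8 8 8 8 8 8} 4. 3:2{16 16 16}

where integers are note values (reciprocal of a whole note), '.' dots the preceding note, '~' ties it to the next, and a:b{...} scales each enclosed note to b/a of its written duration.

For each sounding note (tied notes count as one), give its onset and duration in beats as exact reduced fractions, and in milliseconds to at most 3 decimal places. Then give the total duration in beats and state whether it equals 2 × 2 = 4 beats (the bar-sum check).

1) 0.0ms=0b +107.143ms=2/7b
2) 107.143ms=2/7b +107.143ms=2/7b
3) 214.286ms=4/7b +107.143ms=2/7b
4) 321.429ms=6/7b +107.143ms=2/7b
5) 428.571ms=8/7b +107.143ms=2/7b
6) 535.714ms=10/7b +107.143ms=2/7b
7) 642.857ms=12/7b +107.143ms=2/7b
8) 750.0ms=2b +562.5ms=3/2b
9) 1312.5ms=7/2b +62.5ms=1/6b
10) 1375.0ms=11/3b +62.5ms=1/6b
11) 1437.5ms=23/6b +62.5ms=1/6b
Σ=4b of 4 (160bpm 2/4) — PASS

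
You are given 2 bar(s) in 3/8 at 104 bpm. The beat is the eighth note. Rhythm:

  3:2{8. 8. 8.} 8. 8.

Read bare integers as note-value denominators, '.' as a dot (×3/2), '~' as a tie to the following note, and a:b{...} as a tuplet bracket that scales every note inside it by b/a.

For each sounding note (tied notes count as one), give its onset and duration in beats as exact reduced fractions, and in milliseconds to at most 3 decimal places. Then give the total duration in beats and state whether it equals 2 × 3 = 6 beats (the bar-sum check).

1) 0.0ms=0b +576.923ms=1b
2) 576.923ms=1b +576.923ms=1b
3) 1153.846ms=2b +576.923ms=1b
4) 1730.769ms=3b +865.385ms=3/2b
5) 2596.154ms=9/2b +865.385ms=3/2b
Σ=6b of 6 (104bpm 3/8) — PASS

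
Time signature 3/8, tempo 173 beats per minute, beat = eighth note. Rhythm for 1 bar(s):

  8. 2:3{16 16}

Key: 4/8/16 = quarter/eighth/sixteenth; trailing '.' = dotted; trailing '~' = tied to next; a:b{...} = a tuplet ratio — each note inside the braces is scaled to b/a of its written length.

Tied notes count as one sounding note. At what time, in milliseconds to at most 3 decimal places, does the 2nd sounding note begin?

1. 0.0ms @ 0 + 520.231ms (3/2)
2. 520.231ms @ 3/2 + 260.116ms (3/4)
3. 780.347ms @ 9/4 + 260.116ms (3/4)

note 2 onset = 3/2b = 520.231ms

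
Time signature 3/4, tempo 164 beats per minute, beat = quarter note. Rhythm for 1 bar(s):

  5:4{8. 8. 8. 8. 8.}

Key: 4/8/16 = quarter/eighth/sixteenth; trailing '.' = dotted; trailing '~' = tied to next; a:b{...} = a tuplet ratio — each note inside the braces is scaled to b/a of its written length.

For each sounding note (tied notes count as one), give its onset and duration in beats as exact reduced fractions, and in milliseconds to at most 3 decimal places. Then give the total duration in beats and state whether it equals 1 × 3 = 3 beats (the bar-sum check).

1) 0.0ms=0b +219.512ms=3/5b
2) 219.512ms=3/5b +219.512ms=3/5b
3) 439.024ms=6/5b +219.512ms=3/5b
4) 658.537ms=9/5b +219.512ms=3/5b
5) 878.049ms=12/5b +219.512ms=3/5b
Σ=3b of 3 (164bpm 3/4) — PASS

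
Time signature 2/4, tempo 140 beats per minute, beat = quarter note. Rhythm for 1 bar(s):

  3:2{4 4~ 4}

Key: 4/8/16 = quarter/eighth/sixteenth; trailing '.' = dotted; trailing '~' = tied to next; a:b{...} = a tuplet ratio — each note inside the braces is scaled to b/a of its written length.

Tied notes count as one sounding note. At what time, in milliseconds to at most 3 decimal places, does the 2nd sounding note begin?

note 2 onset = 2/3b = 285.714ms

1. 0.0ms @ 0 + 285.714ms (2/3)
2. 285.714ms @ 2/3 + 571.429ms (4/3)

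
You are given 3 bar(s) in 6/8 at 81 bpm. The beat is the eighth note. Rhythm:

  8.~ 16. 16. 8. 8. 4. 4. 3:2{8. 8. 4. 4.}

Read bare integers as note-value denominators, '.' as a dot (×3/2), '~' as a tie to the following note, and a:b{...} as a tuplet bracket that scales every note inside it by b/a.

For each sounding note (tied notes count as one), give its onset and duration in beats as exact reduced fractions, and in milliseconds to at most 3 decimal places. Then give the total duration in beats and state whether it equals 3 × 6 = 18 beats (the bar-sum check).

1) 0.0ms=0b +1666.667ms=9/4b
2) 1666.667ms=9/4b +555.556ms=3/4b
3) 2222.222ms=3b +1111.111ms=3/2b
4) 3333.333ms=9/2b +1111.111ms=3/2b
5) 4444.444ms=6b +2222.222ms=3b
6) 6666.667ms=9b +2222.222ms=3b
7) 8888.889ms=12b +740.741ms=1b
8) 9629.63ms=13b +740.741ms=1b
9) 10370.37ms=14b +1481.481ms=2b
10) 11851.852ms=16b +1481.481ms=2b
Σ=18b of 18 (81bpm 6/8) — PASS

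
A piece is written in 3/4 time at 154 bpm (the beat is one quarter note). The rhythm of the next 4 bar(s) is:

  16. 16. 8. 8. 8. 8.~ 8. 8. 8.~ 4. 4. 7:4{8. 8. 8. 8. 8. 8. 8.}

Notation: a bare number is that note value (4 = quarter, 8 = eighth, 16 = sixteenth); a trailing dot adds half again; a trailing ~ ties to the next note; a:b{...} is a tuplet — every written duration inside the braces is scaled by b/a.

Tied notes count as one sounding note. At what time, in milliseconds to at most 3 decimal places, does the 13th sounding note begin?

1. 0.0ms @ 0 + 146.104ms (3/8)
2. 146.104ms @ 3/8 + 146.104ms (3/8)
3. 292.208ms @ 3/4 + 292.208ms (3/4)
4. 584.416ms @ 3/2 + 292.208ms (3/4)
5. 876.623ms @ 9/4 + 292.208ms (3/4)
6. 1168.831ms @ 3 + 584.416ms (3/2)
7. 1753.247ms @ 9/2 + 292.208ms (3/4)
8. 2045.455ms @ 21/4 + 876.623ms (9/4)
9. 2922.078ms @ 15/2 + 584.416ms (3/2)
10. 3506.494ms @ 9 + 166.976ms (3/7)
11. 3673.469ms @ 66/7 + 166.976ms (3/7)
12. 3840.445ms @ 69/7 + 166.976ms (3/7)
13. 4007.421ms @ 72/7 + 166.976ms (3/7)
14. 4174.397ms @ 75/7 + 166.976ms (3/7)
15. 4341.373ms @ 78/7 + 166.976ms (3/7)
16. 4508.349ms @ 81/7 + 166.976ms (3/7)

note 13 onset = 72/7b = 4007.421ms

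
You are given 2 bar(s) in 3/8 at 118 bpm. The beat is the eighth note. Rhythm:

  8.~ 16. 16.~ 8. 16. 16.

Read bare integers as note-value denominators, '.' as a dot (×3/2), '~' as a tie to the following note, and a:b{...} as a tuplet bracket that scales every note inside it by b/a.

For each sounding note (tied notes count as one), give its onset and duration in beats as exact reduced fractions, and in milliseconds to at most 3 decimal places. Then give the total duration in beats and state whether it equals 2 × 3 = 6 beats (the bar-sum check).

1) 0.0ms=0b +1144.068ms=9/4b
2) 1144.068ms=9/4b +1144.068ms=9/4b
3) 2288.136ms=9/2b +381.356ms=3/4b
4) 2669.492ms=21/4b +381.356ms=3/4b
Σ=6b of 6 (118bpm 3/8) — PASS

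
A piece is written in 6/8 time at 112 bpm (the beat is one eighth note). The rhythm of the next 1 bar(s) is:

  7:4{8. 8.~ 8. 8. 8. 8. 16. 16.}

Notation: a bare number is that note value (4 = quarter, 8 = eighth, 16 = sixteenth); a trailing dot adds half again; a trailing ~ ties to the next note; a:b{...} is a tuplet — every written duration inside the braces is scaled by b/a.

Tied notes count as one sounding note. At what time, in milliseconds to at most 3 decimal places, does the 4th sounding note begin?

note 4 onset = 24/7b = 1836.735ms

1. 0.0ms @ 0 + 459.184ms (6/7)
2. 459.184ms @ 6/7 + 918.367ms (12/7)
3. 1377.551ms @ 18/7 + 459.184ms (6/7)
4. 1836.735ms @ 24/7 + 459.184ms (6/7)
5. 2295.918ms @ 30/7 + 459.184ms (6/7)
6. 2755.102ms @ 36/7 + 229.592ms (3/7)
7. 2984.694ms @ 39/7 + 229.592ms (3/7)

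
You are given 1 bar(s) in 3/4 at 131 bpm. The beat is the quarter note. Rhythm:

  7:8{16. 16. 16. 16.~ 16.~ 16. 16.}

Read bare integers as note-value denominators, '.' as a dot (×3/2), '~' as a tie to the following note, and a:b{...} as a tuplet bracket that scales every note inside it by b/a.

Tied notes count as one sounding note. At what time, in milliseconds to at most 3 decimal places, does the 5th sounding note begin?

note 5 onset = 18/7b = 1177.754ms

1. 0.0ms @ 0 + 196.292ms (3/7)
2. 196.292ms @ 3/7 + 196.292ms (3/7)
3. 392.585ms @ 6/7 + 196.292ms (3/7)
4. 588.877ms @ 9/7 + 588.877ms (9/7)
5. 1177.754ms @ 18/7 + 196.292ms (3/7)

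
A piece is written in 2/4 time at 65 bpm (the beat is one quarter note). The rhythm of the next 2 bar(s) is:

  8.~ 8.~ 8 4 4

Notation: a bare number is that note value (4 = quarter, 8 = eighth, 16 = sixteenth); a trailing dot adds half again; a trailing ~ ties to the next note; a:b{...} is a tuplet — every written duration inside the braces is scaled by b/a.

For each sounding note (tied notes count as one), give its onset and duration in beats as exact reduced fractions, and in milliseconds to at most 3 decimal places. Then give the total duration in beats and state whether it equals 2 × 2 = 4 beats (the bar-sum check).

1) 0.0ms=0b +1846.154ms=2b
2) 1846.154ms=2b +923.077ms=1b
3) 2769.231ms=3b +923.077ms=1b
Σ=4b of 4 (65bpm 2/4) — PASS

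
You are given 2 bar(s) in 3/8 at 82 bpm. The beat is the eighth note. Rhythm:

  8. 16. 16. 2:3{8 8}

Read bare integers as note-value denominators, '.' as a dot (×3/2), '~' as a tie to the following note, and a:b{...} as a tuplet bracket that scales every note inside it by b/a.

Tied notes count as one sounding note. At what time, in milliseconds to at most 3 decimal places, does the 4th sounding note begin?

note 4 onset = 3b = 2195.122ms

1. 0.0ms @ 0 + 1097.561ms (3/2)
2. 1097.561ms @ 3/2 + 548.78ms (3/4)
3. 1646.341ms @ 9/4 + 548.78ms (3/4)
4. 2195.122ms @ 3 + 1097.561ms (3/2)
5. 3292.683ms @ 9/2 + 1097.561ms (3/2)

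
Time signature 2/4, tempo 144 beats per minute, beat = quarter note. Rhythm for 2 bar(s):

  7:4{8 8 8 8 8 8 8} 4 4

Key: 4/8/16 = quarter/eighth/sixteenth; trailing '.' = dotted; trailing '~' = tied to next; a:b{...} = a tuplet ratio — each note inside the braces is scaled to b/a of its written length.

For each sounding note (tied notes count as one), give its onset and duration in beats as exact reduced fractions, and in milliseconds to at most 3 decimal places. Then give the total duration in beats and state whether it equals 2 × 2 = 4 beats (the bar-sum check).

1) 0.0ms=0b +119.048ms=2/7b
2) 119.048ms=2/7b +119.048ms=2/7b
3) 238.095ms=4/7b +119.048ms=2/7b
4) 357.143ms=6/7b +119.048ms=2/7b
5) 476.19ms=8/7b +119.048ms=2/7b
6) 595.238ms=10/7b +119.048ms=2/7b
7) 714.286ms=12/7b +119.048ms=2/7b
8) 833.333ms=2b +416.667ms=1b
9) 1250.0ms=3b +416.667ms=1b
Σ=4b of 4 (144bpm 2/4) — PASS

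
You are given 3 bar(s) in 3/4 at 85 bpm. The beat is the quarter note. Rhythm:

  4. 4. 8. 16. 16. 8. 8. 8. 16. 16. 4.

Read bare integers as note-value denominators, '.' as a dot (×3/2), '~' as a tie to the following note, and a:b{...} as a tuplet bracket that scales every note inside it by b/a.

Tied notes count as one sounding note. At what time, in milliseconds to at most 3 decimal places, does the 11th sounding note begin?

1. 0.0ms @ 0 + 1058.824ms (3/2)
2. 1058.824ms @ 3/2 + 1058.824ms (3/2)
3. 2117.647ms @ 3 + 529.412ms (3/4)
4. 2647.059ms @ 15/4 + 264.706ms (3/8)
5. 2911.765ms @ 33/8 + 264.706ms (3/8)
6. 3176.471ms @ 9/2 + 529.412ms (3/4)
7. 3705.882ms @ 21/4 + 529.412ms (3/4)
8. 4235.294ms @ 6 + 529.412ms (3/4)
9. 4764.706ms @ 27/4 + 264.706ms (3/8)
10. 5029.412ms @ 57/8 + 264.706ms (3/8)
11. 5294.118ms @ 15/2 + 1058.824ms (3/2)

note 11 onset = 15/2b = 5294.118ms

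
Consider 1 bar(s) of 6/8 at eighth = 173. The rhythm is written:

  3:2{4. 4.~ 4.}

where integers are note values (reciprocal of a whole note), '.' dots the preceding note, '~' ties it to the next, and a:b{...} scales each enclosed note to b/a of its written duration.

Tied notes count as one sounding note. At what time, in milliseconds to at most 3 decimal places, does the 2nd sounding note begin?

note 2 onset = 2b = 693.642ms

1. 0.0ms @ 0 + 693.642ms (2)
2. 693.642ms @ 2 + 1387.283ms (4)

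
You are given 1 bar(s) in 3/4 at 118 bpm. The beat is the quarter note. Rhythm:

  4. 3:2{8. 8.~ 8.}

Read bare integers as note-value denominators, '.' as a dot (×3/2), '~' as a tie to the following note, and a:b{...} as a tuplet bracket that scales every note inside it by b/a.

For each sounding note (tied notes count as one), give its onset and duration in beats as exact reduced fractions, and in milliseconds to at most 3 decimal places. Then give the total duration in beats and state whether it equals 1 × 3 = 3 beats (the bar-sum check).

1) 0.0ms=0b +762.712ms=3/2b
2) 762.712ms=3/2b +254.237ms=1/2b
3) 1016.949ms=2b +508.475ms=1b
Σ=3b of 3 (118bpm 3/4) — PASS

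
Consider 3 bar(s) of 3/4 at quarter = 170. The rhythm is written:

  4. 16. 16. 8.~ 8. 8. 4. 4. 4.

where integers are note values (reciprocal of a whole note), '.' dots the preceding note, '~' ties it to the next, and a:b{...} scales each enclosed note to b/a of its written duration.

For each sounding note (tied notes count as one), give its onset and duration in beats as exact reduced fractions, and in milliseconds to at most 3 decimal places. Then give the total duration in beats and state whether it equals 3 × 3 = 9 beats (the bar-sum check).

1) 0.0ms=0b +529.412ms=3/2b
2) 529.412ms=3/2b +132.353ms=3/8b
3) 661.765ms=15/8b +132.353ms=3/8b
4) 794.118ms=9/4b +529.412ms=3/2b
5) 1323.529ms=15/4b +264.706ms=3/4b
6) 1588.235ms=9/2b +529.412ms=3/2b
7) 2117.647ms=6b +529.412ms=3/2b
8) 2647.059ms=15/2b +529.412ms=3/2b
Σ=9b of 9 (170bpm 3/4) — PASS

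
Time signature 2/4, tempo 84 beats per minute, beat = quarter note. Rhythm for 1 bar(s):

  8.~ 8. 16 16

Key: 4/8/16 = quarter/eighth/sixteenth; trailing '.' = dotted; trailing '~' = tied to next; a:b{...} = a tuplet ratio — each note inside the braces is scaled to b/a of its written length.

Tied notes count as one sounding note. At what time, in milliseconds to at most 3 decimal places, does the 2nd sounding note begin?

1. 0.0ms @ 0 + 1071.429ms (3/2)
2. 1071.429ms @ 3/2 + 178.571ms (1/4)
3. 1250.0ms @ 7/4 + 178.571ms (1/4)

note 2 onset = 3/2b = 1071.429ms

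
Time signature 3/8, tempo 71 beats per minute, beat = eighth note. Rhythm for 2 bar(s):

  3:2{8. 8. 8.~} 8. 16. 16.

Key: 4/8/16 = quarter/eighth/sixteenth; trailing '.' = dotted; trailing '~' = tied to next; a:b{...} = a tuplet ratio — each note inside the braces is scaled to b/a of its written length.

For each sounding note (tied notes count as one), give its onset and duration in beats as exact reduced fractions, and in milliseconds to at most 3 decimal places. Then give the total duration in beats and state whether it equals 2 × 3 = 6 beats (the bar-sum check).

1) 0.0ms=0b +845.07ms=1b
2) 845.07ms=1b +845.07ms=1b
3) 1690.141ms=2b +2112.676ms=5/2b
4) 3802.817ms=9/2b +633.803ms=3/4b
5) 4436.62ms=21/4b +633.803ms=3/4b
Σ=6b of 6 (71bpm 3/8) — PASS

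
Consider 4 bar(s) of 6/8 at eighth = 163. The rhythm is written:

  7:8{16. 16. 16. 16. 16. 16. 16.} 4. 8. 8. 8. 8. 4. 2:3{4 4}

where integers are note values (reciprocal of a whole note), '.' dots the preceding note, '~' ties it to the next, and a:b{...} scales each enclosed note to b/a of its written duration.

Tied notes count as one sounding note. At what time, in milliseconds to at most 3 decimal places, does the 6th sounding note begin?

1. 0.0ms @ 0 + 315.513ms (6/7)
2. 315.513ms @ 6/7 + 315.513ms (6/7)
3. 631.025ms @ 12/7 + 315.513ms (6/7)
4. 946.538ms @ 18/7 + 315.513ms (6/7)
5. 1262.051ms @ 24/7 + 315.513ms (6/7)
6. 1577.564ms @ 30/7 + 315.513ms (6/7)
7. 1893.076ms @ 36/7 + 315.513ms (6/7)
8. 2208.589ms @ 6 + 1104.294ms (3)
9. 3312.883ms @ 9 + 552.147ms (3/2)
10. 3865.031ms @ 21/2 + 552.147ms (3/2)
11. 4417.178ms @ 12 + 552.147ms (3/2)
12. 4969.325ms @ 27/2 + 552.147ms (3/2)
13. 5521.472ms @ 15 + 1104.294ms (3)
14. 6625.767ms @ 18 + 1104.294ms (3)
15. 7730.061ms @ 21 + 1104.294ms (3)

note 6 onset = 30/7b = 1577.564ms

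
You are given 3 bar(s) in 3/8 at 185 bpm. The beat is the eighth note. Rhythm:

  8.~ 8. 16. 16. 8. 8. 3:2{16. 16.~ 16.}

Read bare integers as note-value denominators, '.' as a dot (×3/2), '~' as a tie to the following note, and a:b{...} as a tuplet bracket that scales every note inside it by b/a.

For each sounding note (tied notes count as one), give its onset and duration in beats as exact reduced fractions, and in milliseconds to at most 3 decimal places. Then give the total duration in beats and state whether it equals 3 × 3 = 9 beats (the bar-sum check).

1) 0.0ms=0b +972.973ms=3b
2) 972.973ms=3b +243.243ms=3/4b
3) 1216.216ms=15/4b +243.243ms=3/4b
4) 1459.459ms=9/2b +486.486ms=3/2b
5) 1945.946ms=6b +486.486ms=3/2b
6) 2432.432ms=15/2b +162.162ms=1/2b
7) 2594.595ms=8b +324.324ms=1b
Σ=9b of 9 (185bpm 3/8) — PASS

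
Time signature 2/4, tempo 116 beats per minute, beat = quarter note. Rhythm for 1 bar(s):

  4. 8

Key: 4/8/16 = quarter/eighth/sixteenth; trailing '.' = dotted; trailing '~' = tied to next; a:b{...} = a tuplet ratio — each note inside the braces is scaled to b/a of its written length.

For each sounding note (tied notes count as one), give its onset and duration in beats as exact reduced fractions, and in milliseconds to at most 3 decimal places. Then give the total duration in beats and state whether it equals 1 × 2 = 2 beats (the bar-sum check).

1) 0.0ms=0b +775.862ms=3/2b
2) 775.862ms=3/2b +258.621ms=1/2b
Σ=2b of 2 (116bpm 2/4) — PASS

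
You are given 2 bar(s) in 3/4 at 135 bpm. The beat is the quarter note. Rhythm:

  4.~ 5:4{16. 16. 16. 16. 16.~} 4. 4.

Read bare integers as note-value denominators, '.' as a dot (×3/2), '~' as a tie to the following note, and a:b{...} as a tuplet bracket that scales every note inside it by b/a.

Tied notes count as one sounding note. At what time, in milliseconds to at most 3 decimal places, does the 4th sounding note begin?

note 4 onset = 12/5b = 1066.667ms

1. 0.0ms @ 0 + 800.0ms (9/5)
2. 800.0ms @ 9/5 + 133.333ms (3/10)
3. 933.333ms @ 21/10 + 133.333ms (3/10)
4. 1066.667ms @ 12/5 + 133.333ms (3/10)
5. 1200.0ms @ 27/10 + 800.0ms (9/5)
6. 2000.0ms @ 9/2 + 666.667ms (3/2)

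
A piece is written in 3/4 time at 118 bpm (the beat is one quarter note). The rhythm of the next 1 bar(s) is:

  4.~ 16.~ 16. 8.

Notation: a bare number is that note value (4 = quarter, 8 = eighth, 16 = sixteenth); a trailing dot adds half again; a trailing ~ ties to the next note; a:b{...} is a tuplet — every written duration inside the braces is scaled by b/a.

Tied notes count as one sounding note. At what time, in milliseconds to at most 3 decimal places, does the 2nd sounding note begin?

note 2 onset = 9/4b = 1144.068ms

1. 0.0ms @ 0 + 1144.068ms (9/4)
2. 1144.068ms @ 9/4 + 381.356ms (3/4)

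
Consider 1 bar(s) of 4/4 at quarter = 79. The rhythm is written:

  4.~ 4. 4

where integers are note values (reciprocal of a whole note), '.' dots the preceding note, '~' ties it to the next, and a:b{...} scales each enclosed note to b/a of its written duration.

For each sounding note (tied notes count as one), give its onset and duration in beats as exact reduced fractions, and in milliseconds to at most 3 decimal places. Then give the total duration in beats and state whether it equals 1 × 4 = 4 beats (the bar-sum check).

1) 0.0ms=0b +2278.481ms=3b
2) 2278.481ms=3b +759.494ms=1b
Σ=4b of 4 (79bpm 4/4) — PASS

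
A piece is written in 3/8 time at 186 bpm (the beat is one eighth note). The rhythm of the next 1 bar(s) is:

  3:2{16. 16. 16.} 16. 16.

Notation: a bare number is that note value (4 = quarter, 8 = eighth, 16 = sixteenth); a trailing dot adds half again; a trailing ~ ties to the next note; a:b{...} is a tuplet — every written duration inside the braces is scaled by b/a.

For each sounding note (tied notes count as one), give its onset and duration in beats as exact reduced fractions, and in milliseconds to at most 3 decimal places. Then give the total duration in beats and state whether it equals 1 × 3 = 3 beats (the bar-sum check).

1) 0.0ms=0b +161.29ms=1/2b
2) 161.29ms=1/2b +161.29ms=1/2b
3) 322.581ms=1b +161.29ms=1/2b
4) 483.871ms=3/2b +241.935ms=3/4b
5) 725.806ms=9/4b +241.935ms=3/4b
Σ=3b of 3 (186bpm 3/8) — PASS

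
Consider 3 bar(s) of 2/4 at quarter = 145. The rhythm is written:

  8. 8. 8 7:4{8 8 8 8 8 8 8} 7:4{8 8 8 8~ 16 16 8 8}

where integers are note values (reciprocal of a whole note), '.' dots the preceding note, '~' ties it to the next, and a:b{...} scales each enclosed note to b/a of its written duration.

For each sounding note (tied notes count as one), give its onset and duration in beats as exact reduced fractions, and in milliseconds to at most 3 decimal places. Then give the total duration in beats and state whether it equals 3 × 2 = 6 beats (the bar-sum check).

1) 0.0ms=0b +310.345ms=3/4b
2) 310.345ms=3/4b +310.345ms=3/4b
3) 620.69ms=3/2b +206.897ms=1/2b
4) 827.586ms=2b +118.227ms=2/7b
5) 945.813ms=16/7b +118.227ms=2/7b
6) 1064.039ms=18/7b +118.227ms=2/7b
7) 1182.266ms=20/7b +118.227ms=2/7b
8) 1300.493ms=22/7b +118.227ms=2/7b
9) 1418.719ms=24/7b +118.227ms=2/7b
10) 1536.946ms=26/7b +118.227ms=2/7b
11) 1655.172ms=4b +118.227ms=2/7b
12) 1773.399ms=30/7b +118.227ms=2/7b
13) 1891.626ms=32/7b +118.227ms=2/7b
14) 2009.852ms=34/7b +177.34ms=3/7b
15) 2187.192ms=37/7b +59.113ms=1/7b
16) 2246.305ms=38/7b +118.227ms=2/7b
17) 2364.532ms=40/7b +118.227ms=2/7b
Σ=6b of 6 (145bpm 2/4) — PASS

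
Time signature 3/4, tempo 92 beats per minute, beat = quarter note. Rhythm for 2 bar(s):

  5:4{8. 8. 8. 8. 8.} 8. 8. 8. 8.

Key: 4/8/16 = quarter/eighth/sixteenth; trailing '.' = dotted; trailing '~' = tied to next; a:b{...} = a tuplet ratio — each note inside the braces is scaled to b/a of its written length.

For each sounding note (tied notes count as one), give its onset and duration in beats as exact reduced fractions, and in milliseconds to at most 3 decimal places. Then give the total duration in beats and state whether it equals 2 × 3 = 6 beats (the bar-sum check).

1) 0.0ms=0b +391.304ms=3/5b
2) 391.304ms=3/5b +391.304ms=3/5b
3) 782.609ms=6/5b +391.304ms=3/5b
4) 1173.913ms=9/5b +391.304ms=3/5b
5) 1565.217ms=12/5b +391.304ms=3/5b
6) 1956.522ms=3b +489.13ms=3/4b
7) 2445.652ms=15/4b +489.13ms=3/4b
8) 2934.783ms=9/2b +489.13ms=3/4b
9) 3423.913ms=21/4b +489.13ms=3/4b
Σ=6b of 6 (92bpm 3/4) — PASS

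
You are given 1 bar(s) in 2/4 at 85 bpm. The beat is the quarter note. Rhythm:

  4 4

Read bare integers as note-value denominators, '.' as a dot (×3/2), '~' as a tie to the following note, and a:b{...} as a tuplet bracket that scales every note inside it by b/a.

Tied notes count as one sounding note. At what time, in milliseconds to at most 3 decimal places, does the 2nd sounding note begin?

note 2 onset = 1b = 705.882ms

1. 0.0ms @ 0 + 705.882ms (1)
2. 705.882ms @ 1 + 705.882ms (1)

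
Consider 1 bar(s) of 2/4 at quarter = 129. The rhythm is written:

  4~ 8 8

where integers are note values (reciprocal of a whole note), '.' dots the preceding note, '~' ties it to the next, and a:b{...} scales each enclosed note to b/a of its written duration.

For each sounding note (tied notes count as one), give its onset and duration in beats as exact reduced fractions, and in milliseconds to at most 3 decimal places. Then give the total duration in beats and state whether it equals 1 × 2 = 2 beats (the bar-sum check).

1) 0.0ms=0b +697.674ms=3/2b
2) 697.674ms=3/2b +232.558ms=1/2b
Σ=2b of 2 (129bpm 2/4) — PASS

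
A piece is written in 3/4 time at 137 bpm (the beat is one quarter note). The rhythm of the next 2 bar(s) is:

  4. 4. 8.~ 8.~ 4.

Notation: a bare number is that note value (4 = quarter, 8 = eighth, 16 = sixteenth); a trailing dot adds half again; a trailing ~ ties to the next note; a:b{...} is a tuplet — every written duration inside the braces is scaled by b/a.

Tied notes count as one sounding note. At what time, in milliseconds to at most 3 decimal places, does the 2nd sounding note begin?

note 2 onset = 3/2b = 656.934ms

1. 0.0ms @ 0 + 656.934ms (3/2)
2. 656.934ms @ 3/2 + 656.934ms (3/2)
3. 1313.869ms @ 3 + 1313.869ms (3)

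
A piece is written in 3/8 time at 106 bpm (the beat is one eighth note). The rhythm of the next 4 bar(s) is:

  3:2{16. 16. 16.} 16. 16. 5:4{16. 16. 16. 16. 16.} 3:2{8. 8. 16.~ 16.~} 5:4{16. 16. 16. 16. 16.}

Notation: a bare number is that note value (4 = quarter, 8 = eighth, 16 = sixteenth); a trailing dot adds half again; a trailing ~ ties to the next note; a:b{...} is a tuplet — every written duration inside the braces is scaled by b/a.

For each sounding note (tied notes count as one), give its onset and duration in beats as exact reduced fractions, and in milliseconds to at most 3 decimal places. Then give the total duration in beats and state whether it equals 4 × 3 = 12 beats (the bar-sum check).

1) 0.0ms=0b +283.019ms=1/2b
2) 283.019ms=1/2b +283.019ms=1/2b
3) 566.038ms=1b +283.019ms=1/2b
4) 849.057ms=3/2b +424.528ms=3/4b
5) 1273.585ms=9/4b +424.528ms=3/4b
6) 1698.113ms=3b +339.623ms=3/5b
7) 2037.736ms=18/5b +339.623ms=3/5b
8) 2377.358ms=21/5b +339.623ms=3/5b
9) 2716.981ms=24/5b +339.623ms=3/5b
10) 3056.604ms=27/5b +339.623ms=3/5b
11) 3396.226ms=6b +566.038ms=1b
12) 3962.264ms=7b +566.038ms=1b
13) 4528.302ms=8b +905.66ms=8/5b
14) 5433.962ms=48/5b +339.623ms=3/5b
15) 5773.585ms=51/5b +339.623ms=3/5b
16) 6113.208ms=54/5b +339.623ms=3/5b
17) 6452.83ms=57/5b +339.623ms=3/5b
Σ=12b of 12 (106bpm 3/8) — PASS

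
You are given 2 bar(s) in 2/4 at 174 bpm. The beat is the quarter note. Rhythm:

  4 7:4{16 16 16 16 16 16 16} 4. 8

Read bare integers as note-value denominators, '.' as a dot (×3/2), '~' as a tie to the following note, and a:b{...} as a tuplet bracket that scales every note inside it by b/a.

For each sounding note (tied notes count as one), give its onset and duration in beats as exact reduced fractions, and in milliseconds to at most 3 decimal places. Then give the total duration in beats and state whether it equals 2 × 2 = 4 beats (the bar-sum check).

1) 0.0ms=0b +344.828ms=1b
2) 344.828ms=1b +49.261ms=1/7b
3) 394.089ms=8/7b +49.261ms=1/7b
4) 443.35ms=9/7b +49.261ms=1/7b
5) 492.611ms=10/7b +49.261ms=1/7b
6) 541.872ms=11/7b +49.261ms=1/7b
7) 591.133ms=12/7b +49.261ms=1/7b
8) 640.394ms=13/7b +49.261ms=1/7b
9) 689.655ms=2b +517.241ms=3/2b
10) 1206.897ms=7/2b +172.414ms=1/2b
Σ=4b of 4 (174bpm 2/4) — PASS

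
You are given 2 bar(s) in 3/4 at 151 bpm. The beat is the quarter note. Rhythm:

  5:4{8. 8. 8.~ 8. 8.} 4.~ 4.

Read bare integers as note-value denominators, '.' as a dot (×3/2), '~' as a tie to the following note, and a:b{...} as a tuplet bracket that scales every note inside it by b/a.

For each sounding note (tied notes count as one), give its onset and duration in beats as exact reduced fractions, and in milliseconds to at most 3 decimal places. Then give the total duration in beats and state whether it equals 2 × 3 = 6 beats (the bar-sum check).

1) 0.0ms=0b +238.411ms=3/5b
2) 238.411ms=3/5b +238.411ms=3/5b
3) 476.821ms=6/5b +476.821ms=6/5b
4) 953.642ms=12/5b +238.411ms=3/5b
5) 1192.053ms=3b +1192.053ms=3b
Σ=6b of 6 (151bpm 3/4) — PASS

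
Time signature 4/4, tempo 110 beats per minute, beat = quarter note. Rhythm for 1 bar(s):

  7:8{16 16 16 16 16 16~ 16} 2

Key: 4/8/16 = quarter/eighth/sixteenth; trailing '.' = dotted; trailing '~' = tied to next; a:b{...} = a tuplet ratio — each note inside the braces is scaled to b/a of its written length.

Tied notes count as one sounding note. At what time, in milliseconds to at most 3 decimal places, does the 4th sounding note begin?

1. 0.0ms @ 0 + 155.844ms (2/7)
2. 155.844ms @ 2/7 + 155.844ms (2/7)
3. 311.688ms @ 4/7 + 155.844ms (2/7)
4. 467.532ms @ 6/7 + 155.844ms (2/7)
5. 623.377ms @ 8/7 + 155.844ms (2/7)
6. 779.221ms @ 10/7 + 311.688ms (4/7)
7. 1090.909ms @ 2 + 1090.909ms (2)

note 4 onset = 6/7b = 467.532ms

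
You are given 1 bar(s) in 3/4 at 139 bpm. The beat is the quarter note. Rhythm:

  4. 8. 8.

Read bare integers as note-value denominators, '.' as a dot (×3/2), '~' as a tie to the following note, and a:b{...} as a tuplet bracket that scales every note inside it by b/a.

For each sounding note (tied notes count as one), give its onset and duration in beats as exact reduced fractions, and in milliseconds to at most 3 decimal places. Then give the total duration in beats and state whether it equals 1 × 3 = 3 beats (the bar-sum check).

1) 0.0ms=0b +647.482ms=3/2b
2) 647.482ms=3/2b +323.741ms=3/4b
3) 971.223ms=9/4b +323.741ms=3/4b
Σ=3b of 3 (139bpm 3/4) — PASS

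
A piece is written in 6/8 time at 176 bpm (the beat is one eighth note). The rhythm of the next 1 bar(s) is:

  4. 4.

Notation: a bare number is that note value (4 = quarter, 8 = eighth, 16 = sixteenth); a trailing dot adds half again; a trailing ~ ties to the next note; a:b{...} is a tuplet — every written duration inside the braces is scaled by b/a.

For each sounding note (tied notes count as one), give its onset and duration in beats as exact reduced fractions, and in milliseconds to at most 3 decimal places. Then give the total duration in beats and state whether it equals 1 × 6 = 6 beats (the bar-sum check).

1) 0.0ms=0b +1022.727ms=3b
2) 1022.727ms=3b +1022.727ms=3b
Σ=6b of 6 (176bpm 6/8) — PASS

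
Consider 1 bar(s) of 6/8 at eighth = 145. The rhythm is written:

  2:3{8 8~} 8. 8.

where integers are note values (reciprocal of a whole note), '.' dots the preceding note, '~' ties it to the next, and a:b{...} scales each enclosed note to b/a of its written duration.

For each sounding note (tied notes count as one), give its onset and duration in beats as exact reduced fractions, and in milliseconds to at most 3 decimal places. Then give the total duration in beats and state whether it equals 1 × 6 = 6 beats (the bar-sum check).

1) 0.0ms=0b +620.69ms=3/2b
2) 620.69ms=3/2b +1241.379ms=3b
3) 1862.069ms=9/2b +620.69ms=3/2b
Σ=6b of 6 (145bpm 6/8) — PASS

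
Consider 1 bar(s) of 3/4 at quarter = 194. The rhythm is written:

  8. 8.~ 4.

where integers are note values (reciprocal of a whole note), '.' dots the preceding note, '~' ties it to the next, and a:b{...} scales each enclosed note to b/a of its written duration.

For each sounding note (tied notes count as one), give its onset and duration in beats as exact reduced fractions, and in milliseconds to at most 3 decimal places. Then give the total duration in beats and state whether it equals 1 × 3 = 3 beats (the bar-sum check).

1) 0.0ms=0b +231.959ms=3/4b
2) 231.959ms=3/4b +695.876ms=9/4b
Σ=3b of 3 (194bpm 3/4) — PASS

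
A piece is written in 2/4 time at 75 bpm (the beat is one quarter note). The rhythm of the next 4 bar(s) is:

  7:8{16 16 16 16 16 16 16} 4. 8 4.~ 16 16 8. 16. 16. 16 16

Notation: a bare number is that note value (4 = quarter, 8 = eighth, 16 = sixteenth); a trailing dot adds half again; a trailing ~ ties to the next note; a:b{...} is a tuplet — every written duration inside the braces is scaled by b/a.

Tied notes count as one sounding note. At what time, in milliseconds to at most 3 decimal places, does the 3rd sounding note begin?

note 3 onset = 4/7b = 457.143ms

1. 0.0ms @ 0 + 228.571ms (2/7)
2. 228.571ms @ 2/7 + 228.571ms (2/7)
3. 457.143ms @ 4/7 + 228.571ms (2/7)
4. 685.714ms @ 6/7 + 228.571ms (2/7)
5. 914.286ms @ 8/7 + 228.571ms (2/7)
6. 1142.857ms @ 10/7 + 228.571ms (2/7)
7. 1371.429ms @ 12/7 + 228.571ms (2/7)
8. 1600.0ms @ 2 + 1200.0ms (3/2)
9. 2800.0ms @ 7/2 + 400.0ms (1/2)
10. 3200.0ms @ 4 + 1400.0ms (7/4)
11. 4600.0ms @ 23/4 + 200.0ms (1/4)
12. 4800.0ms @ 6 + 600.0ms (3/4)
13. 5400.0ms @ 27/4 + 300.0ms (3/8)
14. 5700.0ms @ 57/8 + 300.0ms (3/8)
15. 6000.0ms @ 15/2 + 200.0ms (1/4)
16. 6200.0ms @ 31/4 + 200.0ms (1/4)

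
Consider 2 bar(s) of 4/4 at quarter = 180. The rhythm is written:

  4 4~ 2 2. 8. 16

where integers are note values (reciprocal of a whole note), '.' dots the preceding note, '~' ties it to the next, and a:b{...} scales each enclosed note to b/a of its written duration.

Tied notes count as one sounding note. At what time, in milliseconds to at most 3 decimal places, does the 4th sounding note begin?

note 4 onset = 7b = 2333.333ms

1. 0.0ms @ 0 + 333.333ms (1)
2. 333.333ms @ 1 + 1000.0ms (3)
3. 1333.333ms @ 4 + 1000.0ms (3)
4. 2333.333ms @ 7 + 250.0ms (3/4)
5. 2583.333ms @ 31/4 + 83.333ms (1/4)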